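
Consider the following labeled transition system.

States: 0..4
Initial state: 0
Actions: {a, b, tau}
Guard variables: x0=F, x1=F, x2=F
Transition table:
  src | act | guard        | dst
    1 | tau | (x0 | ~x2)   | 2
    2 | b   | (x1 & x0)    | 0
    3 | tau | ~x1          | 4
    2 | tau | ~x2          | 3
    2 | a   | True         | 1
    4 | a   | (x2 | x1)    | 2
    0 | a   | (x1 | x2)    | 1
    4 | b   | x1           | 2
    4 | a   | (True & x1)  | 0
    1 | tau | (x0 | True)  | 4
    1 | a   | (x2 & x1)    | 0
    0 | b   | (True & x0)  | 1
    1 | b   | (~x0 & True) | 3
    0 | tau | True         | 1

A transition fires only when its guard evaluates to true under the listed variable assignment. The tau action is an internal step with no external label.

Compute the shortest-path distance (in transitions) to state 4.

Breadth-first toward 4:
  L0 = {0}
  L1 = {1}
  L2 = {2,3,4}
depth(4)=2, e.g. tau·tau

Answer: 2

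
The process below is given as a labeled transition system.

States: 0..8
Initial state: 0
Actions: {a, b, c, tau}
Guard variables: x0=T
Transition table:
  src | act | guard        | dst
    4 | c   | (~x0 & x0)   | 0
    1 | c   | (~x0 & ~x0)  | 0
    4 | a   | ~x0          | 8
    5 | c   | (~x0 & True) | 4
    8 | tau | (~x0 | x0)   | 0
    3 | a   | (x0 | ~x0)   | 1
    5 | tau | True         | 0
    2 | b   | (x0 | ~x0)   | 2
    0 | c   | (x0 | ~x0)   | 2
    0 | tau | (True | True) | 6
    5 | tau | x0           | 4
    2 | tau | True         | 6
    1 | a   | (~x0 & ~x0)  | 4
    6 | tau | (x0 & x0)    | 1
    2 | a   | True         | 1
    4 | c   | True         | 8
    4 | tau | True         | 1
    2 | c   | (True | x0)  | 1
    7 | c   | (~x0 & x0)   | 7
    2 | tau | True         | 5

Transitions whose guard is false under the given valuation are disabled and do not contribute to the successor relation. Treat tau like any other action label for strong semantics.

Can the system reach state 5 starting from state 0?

Answer: REACHABLE

Working:
14 transition(s) survive guard evaluation.
L0 = {0}
L1 = {2,6}  now seen {0,2,6}
L2 = {1,5}  now seen {0,1,2,5,6}
L3 = {4}  now seen {0,1,2,4,5,6}
L4 = {8}  now seen {0,1,2,4,5,6,8}
Reach set: {0,1,2,4,5,6,8}
trace reaching 5: c·tau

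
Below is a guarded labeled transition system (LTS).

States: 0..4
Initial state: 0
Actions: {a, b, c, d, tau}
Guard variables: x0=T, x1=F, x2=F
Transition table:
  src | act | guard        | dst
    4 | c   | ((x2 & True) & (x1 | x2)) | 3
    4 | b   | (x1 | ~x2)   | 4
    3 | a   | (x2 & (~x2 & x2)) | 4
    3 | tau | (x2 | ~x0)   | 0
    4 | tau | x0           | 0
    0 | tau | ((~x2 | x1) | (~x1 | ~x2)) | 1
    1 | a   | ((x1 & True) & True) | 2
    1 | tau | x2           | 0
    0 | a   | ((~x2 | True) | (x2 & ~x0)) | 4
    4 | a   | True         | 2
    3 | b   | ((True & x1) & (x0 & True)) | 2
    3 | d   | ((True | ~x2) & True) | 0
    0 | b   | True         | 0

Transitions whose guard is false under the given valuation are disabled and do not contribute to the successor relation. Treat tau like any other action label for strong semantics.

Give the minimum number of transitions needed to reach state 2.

Answer: 2

Working:
Layered search for 2:
  Layer 0: {0}
  Layer 1: {1,4}
  Layer 2: {2}
2 enters at depth 2; path a·a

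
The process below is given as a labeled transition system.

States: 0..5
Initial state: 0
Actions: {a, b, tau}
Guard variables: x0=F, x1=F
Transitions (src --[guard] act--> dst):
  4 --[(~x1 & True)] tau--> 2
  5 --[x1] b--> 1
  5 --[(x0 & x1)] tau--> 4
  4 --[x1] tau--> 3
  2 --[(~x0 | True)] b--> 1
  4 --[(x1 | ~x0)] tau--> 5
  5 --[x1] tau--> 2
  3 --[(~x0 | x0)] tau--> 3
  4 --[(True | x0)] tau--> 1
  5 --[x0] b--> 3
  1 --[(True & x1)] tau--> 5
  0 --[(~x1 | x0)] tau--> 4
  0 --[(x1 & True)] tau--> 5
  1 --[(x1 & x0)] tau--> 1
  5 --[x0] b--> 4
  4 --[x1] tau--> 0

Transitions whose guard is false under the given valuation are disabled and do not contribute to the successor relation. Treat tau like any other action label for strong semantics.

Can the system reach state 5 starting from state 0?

Answer: REACHABLE

Working:
After dropping false guards: 6 live edges.
Layer 0: {0}
Layer 1: {4}  total {0,4}
Layer 2: {1,2,5}  total {0,1,2,4,5}
Reachable = {0,1,2,4,5}
trace reaching 5: tau·tau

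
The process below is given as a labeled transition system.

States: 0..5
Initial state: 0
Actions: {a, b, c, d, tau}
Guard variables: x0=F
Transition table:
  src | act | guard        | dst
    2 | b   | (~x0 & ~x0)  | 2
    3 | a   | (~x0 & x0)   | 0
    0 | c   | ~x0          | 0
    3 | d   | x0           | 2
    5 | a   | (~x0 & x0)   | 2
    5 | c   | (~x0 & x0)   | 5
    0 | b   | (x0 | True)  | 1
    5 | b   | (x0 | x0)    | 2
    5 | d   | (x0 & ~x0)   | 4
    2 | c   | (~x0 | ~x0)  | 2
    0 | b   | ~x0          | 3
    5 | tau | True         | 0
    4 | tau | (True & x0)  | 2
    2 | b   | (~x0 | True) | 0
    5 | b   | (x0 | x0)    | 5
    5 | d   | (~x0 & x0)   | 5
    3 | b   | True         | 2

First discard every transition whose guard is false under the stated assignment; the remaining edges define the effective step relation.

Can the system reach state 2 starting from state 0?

Answer: REACHABLE

Working:
Guard filter leaves 8 enabled edge(s).
Layer 0: {0}
Layer 1: {1,3}  now seen {0,1,3}
Layer 2: {2}  now seen {0,1,2,3}
R = {0,1,2,3}
trace reaching 2: b·b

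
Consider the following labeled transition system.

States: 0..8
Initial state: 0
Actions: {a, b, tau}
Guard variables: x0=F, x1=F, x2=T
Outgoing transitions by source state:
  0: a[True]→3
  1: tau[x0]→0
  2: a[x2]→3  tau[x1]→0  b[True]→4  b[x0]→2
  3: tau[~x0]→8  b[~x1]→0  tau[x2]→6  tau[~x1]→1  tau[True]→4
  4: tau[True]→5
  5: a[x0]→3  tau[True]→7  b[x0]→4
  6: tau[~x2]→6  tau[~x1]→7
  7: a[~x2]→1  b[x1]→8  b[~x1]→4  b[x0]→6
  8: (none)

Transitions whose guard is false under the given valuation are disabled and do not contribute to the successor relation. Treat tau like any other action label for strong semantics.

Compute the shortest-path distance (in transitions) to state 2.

Answer: UNREACHABLE

Analysis:
Breadth-first toward 2:
  depth 0: {0}
  depth 1: {3}
  depth 2: {1,4,6,8}
  depth 3: {5,7}
2 never appears.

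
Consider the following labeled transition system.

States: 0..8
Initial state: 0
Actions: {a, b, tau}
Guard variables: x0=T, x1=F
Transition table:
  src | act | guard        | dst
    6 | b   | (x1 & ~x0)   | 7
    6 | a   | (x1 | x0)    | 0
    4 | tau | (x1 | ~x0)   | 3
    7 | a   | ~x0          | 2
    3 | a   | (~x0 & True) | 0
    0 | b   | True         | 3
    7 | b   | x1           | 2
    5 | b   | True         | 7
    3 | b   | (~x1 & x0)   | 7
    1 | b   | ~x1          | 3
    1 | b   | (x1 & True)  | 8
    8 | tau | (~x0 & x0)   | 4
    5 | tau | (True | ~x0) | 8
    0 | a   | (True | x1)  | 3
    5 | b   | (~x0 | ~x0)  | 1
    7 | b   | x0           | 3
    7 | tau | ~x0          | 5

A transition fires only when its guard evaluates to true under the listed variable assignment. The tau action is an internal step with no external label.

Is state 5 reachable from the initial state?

8 transition(s) survive guard evaluation.
depth 0: {0}
depth 1: {3}  total {0,3}
depth 2: {7}  total {0,3,7}
Reachable = {0,3,7}

Answer: UNREACHABLE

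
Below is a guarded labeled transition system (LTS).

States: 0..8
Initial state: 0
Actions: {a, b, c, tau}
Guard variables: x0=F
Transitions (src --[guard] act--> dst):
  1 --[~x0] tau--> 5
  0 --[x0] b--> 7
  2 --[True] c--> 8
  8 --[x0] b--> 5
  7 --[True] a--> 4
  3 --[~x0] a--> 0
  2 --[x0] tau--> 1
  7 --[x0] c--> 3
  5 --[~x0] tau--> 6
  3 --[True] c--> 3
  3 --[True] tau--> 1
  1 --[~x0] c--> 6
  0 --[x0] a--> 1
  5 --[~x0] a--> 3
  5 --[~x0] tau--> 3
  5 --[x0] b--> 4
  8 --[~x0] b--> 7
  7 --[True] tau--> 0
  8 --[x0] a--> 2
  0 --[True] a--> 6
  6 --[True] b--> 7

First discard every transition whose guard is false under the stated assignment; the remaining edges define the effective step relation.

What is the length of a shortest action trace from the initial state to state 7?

Answer: 2

Trace:
BFS to 7:
  L0 = {0}
  L1 = {6}
  L2 = {7}
depth(7)=2, e.g. a·b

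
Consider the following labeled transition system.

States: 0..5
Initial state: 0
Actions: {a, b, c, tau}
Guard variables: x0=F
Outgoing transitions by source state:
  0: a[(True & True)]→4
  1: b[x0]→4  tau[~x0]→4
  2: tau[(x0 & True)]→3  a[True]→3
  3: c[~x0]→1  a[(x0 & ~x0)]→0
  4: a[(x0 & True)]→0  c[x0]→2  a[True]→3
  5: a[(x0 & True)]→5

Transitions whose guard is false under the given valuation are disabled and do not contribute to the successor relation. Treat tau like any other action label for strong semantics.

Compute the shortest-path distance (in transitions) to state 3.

Answer: 2

Trace:
BFS to 3:
  Layer 0: {0}
  Layer 1: {4}
  Layer 2: {3}
depth(3)=2, e.g. a·a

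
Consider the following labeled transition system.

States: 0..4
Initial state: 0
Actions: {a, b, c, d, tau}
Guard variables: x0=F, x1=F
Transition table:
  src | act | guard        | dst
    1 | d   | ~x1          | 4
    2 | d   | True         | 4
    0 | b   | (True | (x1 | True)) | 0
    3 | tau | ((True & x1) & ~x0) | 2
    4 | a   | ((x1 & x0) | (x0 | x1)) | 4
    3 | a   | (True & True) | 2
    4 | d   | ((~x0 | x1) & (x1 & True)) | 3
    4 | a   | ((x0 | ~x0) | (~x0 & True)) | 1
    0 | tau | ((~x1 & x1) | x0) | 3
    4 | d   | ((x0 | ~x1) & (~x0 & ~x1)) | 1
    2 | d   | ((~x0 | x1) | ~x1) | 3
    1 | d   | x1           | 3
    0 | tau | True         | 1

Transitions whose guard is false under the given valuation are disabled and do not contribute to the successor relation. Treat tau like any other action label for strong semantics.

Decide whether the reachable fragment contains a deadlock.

Answer: DEADLOCK-FREE

Working:
R = {0,1,4}
  0: b→0  tau→1  [deg 2]
  1: d→4  [deg 1]
  4: a→1  d→1  [deg 2]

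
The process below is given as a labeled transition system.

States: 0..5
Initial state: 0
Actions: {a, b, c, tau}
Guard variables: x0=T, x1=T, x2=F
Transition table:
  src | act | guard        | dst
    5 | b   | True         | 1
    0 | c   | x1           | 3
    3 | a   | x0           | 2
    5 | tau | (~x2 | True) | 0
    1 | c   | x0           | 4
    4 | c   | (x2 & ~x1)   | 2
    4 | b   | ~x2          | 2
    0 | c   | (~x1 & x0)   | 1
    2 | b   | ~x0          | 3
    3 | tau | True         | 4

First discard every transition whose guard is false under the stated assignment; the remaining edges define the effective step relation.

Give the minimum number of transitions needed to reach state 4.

Breadth-first toward 4:
  L0 = {0}
  L1 = {3}
  L2 = {2,4}
depth(4)=2, e.g. c·tau

Answer: 2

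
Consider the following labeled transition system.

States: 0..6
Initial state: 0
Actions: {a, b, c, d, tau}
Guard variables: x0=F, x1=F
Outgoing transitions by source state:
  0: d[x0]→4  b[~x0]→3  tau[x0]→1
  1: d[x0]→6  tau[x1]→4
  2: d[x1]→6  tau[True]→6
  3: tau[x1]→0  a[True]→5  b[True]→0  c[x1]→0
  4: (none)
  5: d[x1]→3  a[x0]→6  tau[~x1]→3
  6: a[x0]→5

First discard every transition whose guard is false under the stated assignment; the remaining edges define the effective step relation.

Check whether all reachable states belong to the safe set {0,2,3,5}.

Answer: INVARIANT HOLDS

Analysis:
Inv-set: {0,2,3,5}
R = {0,3,5}
  0: ok
  3: ok
  5: ok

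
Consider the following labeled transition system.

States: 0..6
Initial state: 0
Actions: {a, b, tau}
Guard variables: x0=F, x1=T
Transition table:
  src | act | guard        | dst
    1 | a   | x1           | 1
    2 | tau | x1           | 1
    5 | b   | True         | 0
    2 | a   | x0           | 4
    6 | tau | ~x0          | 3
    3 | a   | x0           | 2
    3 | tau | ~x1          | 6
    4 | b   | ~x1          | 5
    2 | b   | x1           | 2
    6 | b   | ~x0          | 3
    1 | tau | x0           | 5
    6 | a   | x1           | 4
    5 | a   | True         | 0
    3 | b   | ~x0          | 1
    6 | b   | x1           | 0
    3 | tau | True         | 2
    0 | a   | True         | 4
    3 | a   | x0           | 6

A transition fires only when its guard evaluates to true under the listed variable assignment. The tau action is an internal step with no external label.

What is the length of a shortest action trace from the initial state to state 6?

Answer: UNREACHABLE

Working:
Breadth-first toward 6:
  L0 = {0}
  L1 = {4}
6 never appears.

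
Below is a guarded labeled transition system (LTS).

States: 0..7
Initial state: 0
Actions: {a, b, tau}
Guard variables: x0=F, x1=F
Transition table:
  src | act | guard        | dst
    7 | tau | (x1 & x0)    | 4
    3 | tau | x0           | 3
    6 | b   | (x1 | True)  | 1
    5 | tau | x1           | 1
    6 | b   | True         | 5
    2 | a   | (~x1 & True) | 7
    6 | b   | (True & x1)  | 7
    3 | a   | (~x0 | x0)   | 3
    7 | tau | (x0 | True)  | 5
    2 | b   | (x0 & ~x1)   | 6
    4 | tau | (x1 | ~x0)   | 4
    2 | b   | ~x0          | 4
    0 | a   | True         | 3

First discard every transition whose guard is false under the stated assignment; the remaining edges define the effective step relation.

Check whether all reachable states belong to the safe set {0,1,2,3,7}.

Answer: INVARIANT HOLDS

Working:
Allowed set {0,1,2,3,7}
R = {0,3}
  0: safe
  3: safe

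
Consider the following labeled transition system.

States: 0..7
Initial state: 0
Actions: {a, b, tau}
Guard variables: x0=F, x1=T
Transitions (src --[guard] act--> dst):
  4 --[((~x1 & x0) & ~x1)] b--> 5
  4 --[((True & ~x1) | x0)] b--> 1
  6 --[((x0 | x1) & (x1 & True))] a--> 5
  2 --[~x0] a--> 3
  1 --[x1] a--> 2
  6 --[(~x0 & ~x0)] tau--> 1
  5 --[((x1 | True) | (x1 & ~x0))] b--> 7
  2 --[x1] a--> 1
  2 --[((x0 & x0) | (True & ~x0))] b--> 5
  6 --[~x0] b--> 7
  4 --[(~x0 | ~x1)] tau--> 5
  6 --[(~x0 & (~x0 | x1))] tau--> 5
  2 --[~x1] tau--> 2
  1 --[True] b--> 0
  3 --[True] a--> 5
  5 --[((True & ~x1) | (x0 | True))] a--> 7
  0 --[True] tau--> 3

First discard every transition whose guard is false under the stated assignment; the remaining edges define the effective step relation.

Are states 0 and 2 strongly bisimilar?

Answer: NOT BISIMILAR

Trace:
Bisimulation quotient by refinement:
  round 0: {{0,1,2,3,4,5,6,7}}
  round 1: {{0,4},{1,2,5},{3},{6},{7}}
  round 2: {{0},{1},{2},{3},{4},{5},{6},{7}}
8 equivalence class(es) (converged in 3)
class of 0: {0}; class of 2: {2}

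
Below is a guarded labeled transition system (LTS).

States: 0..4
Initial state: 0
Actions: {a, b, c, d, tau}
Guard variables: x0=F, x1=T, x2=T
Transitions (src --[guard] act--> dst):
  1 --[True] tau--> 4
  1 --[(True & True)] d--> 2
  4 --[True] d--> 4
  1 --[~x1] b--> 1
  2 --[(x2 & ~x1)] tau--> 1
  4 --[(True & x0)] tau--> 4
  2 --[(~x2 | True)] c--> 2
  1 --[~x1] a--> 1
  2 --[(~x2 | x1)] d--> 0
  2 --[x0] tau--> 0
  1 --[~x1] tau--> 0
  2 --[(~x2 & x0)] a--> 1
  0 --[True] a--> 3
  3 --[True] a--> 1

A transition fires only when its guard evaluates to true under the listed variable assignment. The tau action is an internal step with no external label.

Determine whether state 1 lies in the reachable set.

After dropping false guards: 7 live edges.
depth 0: {0}
depth 1: {3}  total {0,3}
depth 2: {1}  total {0,1,3}
depth 3: {2,4}  total {0,1,2,3,4}
R = {0,1,2,3,4}
Path to 1: a·a

Answer: REACHABLE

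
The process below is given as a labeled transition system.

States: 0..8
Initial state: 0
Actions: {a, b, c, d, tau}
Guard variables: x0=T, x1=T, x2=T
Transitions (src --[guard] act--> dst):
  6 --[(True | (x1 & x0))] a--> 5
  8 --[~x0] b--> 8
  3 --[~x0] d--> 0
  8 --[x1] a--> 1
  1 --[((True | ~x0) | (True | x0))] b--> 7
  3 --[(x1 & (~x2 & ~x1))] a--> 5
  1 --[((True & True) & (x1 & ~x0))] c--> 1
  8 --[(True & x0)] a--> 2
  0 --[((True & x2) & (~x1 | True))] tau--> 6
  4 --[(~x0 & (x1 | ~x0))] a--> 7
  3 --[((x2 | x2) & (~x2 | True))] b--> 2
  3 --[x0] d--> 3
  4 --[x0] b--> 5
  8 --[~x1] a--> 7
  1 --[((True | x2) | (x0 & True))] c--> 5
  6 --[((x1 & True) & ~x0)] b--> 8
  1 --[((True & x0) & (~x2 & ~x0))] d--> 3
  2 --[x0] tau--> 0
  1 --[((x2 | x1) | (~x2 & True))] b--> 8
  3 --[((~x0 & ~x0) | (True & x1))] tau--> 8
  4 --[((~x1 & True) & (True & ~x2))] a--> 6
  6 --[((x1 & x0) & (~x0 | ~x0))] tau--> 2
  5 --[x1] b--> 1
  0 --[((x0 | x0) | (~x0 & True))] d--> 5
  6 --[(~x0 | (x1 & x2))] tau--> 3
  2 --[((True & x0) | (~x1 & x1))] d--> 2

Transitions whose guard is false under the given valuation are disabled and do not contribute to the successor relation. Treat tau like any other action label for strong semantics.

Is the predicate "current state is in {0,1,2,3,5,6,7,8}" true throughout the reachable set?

Safe = {0,1,2,3,5,6,7,8}
Reachable = {0,1,2,3,5,6,7,8}
  0: ok
  1: ok
  2: ok
  3: ok
  5: ok
  6: ok
  7: ok
  8: ok

Answer: INVARIANT HOLDS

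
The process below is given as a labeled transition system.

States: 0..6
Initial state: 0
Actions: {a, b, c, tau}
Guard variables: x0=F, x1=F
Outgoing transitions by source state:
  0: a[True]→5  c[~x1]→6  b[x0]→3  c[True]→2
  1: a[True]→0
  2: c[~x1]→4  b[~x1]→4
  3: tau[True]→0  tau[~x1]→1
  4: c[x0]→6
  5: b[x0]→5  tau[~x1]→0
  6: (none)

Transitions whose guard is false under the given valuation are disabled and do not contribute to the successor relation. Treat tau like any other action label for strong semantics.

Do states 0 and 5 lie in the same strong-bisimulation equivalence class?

Bisimulation quotient by refinement:
  round 0: {{0,1,2,3,4,5,6}}
  round 1: {{0},{1},{2},{3,5},{4,6}}
  round 2: {{0},{1},{2},{3},{4,6},{5}}
Fixed point at round 3; 6 class(es).
[0]={0}  [5]={5}

Answer: NOT BISIMILAR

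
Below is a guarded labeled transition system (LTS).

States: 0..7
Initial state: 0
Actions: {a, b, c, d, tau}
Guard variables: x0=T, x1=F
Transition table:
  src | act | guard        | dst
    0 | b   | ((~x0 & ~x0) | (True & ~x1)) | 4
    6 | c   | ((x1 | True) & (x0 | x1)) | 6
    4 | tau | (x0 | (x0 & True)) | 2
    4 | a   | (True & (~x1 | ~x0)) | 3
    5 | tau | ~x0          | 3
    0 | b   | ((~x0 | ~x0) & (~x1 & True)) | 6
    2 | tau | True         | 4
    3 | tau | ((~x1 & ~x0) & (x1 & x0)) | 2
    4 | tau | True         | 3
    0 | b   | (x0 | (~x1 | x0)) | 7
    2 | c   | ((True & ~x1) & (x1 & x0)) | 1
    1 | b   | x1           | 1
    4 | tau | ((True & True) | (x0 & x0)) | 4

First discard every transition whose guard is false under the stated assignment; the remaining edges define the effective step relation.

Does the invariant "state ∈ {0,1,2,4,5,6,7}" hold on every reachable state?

Answer: INVARIANT VIOLATED at state 3

Trace:
Allowed set {0,1,2,4,5,6,7}
R = {0,2,3,4,7}
  0: ok
  2: ok
  3: VIOLATES
  4: ok
  7: ok
witness against invariant: b·tau → 3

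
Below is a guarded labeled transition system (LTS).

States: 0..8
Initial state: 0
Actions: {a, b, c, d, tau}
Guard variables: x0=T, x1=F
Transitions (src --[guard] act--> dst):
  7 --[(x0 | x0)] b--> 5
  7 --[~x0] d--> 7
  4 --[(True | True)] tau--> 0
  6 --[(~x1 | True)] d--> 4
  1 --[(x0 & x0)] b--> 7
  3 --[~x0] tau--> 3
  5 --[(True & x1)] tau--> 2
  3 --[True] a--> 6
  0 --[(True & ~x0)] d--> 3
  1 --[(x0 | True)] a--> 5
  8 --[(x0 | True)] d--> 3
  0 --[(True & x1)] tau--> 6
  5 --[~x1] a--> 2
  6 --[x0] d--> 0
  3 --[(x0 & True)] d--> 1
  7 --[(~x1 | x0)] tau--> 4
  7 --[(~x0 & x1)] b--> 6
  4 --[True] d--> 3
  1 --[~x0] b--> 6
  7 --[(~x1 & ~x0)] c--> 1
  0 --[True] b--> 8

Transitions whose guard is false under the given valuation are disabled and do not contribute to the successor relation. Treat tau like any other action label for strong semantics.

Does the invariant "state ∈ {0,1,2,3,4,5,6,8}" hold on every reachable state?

Inv-set: {0,1,2,3,4,5,6,8}
Reach set: {0,1,2,3,4,5,6,7,8}
  0: safe
  1: safe
  2: safe
  3: safe
  4: safe
  5: safe
  6: safe
  7: VIOLATES
  8: safe
reach 7 via b·d·d·b — violates

Answer: INVARIANT VIOLATED at state 7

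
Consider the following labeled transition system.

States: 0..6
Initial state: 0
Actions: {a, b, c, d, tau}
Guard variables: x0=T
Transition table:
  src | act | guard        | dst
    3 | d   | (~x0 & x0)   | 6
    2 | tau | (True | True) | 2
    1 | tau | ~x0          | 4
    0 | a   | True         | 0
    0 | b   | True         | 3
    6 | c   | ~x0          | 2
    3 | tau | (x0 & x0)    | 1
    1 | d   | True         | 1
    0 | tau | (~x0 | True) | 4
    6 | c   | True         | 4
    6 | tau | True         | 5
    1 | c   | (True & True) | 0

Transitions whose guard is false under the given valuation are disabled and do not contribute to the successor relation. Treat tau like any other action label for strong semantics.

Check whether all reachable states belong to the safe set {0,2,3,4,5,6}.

Allowed set {0,2,3,4,5,6}
Reach set: {0,1,3,4}
  0: ✓
  1: outside
  3: ✓
  4: ✓
reach 1 via b·tau — violates

Answer: INVARIANT VIOLATED at state 1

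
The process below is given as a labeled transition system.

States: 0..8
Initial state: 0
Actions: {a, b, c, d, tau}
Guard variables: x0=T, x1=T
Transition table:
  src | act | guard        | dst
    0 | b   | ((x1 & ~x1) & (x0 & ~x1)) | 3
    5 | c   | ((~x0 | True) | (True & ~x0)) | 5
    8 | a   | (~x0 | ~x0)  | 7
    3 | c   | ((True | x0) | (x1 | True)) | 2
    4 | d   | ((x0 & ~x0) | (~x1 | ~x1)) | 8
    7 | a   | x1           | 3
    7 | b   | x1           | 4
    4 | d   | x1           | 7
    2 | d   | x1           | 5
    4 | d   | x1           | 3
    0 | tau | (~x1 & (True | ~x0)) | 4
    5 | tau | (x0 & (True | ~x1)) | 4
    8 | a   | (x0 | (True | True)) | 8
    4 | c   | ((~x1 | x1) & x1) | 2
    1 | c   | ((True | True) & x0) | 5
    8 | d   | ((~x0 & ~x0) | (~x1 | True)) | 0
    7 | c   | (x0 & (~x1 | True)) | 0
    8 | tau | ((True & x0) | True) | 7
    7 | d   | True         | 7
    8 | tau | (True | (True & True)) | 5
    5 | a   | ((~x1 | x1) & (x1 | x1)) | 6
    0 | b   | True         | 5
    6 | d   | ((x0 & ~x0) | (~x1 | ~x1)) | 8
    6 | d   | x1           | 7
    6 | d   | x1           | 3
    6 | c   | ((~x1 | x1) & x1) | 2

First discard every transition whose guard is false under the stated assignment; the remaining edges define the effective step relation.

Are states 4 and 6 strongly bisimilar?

Refine partition for ~:
  P[0] = {{0,1,2,3,4,5,6,7,8}}
  P[1] = {{0},{1,3},{2},{4,6},{5},{7},{8}}
  P[2] = {{0},{1},{2},{3},{4,6},{5},{7},{8}}
Fixed point at round 3; 8 class(es).
4∈{4,6}, 6∈{4,6}

Answer: BISIMILAR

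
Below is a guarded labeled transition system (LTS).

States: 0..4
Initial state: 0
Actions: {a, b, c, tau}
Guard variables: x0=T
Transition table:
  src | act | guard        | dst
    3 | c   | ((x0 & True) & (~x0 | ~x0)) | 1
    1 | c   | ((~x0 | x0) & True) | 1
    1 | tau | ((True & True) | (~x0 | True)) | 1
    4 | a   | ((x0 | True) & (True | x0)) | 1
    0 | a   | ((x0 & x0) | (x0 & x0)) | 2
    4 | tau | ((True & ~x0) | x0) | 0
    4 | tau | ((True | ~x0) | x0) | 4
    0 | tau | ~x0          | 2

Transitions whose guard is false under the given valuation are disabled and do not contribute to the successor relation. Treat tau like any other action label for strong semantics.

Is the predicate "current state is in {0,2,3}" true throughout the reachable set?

Answer: INVARIANT HOLDS

Analysis:
Inv-set: {0,2,3}
Reach set: {0,2}
  0: ✓
  2: ✓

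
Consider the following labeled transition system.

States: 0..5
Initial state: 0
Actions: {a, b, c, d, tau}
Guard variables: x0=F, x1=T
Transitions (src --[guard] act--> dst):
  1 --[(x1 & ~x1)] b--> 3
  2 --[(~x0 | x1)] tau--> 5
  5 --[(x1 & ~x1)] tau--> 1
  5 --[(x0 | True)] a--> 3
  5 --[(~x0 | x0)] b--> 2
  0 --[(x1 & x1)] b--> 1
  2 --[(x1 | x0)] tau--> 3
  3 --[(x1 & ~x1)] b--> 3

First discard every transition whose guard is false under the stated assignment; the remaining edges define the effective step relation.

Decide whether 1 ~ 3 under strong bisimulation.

Compute ~ classes (split until stable):
  P[0] = {{0,1,2,3,4,5}}
  P[1] = {{0},{1,3,4},{2},{5}}
stable after 2 split(s): 4 block(s)
[1]={1,3,4}  [3]={1,3,4}

Answer: BISIMILAR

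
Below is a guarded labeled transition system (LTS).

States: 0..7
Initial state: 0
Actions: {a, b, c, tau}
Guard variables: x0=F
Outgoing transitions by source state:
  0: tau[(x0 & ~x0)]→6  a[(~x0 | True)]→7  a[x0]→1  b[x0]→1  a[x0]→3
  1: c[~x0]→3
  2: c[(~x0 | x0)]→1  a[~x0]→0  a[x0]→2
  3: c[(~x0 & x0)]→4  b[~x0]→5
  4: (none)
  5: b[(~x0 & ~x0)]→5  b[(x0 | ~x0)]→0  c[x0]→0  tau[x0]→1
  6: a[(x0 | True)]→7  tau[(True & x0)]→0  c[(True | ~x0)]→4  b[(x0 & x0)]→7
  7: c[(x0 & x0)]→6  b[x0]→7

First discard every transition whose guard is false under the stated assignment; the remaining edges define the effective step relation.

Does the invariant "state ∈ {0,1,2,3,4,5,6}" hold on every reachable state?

Answer: INVARIANT VIOLATED at state 7

Trace:
Inv-set: {0,1,2,3,4,5,6}
Reachable = {0,7}
  0: ok
  7: ✗ unsafe
witness against invariant: a → 7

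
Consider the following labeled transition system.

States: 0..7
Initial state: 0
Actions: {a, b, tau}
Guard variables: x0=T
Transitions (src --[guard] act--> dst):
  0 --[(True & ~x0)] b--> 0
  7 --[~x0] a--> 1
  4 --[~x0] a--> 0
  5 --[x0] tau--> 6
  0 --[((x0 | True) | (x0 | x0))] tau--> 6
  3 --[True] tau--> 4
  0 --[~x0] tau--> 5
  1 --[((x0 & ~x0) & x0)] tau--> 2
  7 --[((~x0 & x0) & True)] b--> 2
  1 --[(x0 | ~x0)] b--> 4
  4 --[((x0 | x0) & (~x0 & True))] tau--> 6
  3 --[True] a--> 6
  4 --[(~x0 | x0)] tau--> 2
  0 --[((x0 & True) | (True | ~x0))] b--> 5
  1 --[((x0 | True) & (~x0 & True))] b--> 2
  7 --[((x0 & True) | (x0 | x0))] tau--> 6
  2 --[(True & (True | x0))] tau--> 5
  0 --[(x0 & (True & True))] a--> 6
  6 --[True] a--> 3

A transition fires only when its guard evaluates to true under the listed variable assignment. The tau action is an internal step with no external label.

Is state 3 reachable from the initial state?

Guard filter leaves 11 enabled edge(s).
L0 = {0}
L1 = {5,6}  total {0,5,6}
L2 = {3}  total {0,3,5,6}
L3 = {4}  total {0,3,4,5,6}
L4 = {2}  total {0,2,3,4,5,6}
Reachable = {0,2,3,4,5,6}
witness 3: tau·a

Answer: REACHABLE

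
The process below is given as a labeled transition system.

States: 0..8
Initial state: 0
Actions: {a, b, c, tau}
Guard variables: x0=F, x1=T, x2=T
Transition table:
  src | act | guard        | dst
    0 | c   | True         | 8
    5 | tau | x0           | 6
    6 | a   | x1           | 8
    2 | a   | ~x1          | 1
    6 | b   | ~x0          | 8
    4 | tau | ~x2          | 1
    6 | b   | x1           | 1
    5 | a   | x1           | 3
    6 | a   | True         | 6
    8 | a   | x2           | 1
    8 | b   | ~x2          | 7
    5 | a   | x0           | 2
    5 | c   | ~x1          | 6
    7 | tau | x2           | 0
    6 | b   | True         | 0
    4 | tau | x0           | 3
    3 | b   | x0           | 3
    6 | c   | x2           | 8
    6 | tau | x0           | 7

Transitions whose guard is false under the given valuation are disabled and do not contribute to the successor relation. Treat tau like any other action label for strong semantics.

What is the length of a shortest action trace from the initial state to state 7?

Answer: UNREACHABLE

Trace:
BFS to 7:
  depth 0: {0}
  depth 1: {8}
  depth 2: {1}
7 never appears.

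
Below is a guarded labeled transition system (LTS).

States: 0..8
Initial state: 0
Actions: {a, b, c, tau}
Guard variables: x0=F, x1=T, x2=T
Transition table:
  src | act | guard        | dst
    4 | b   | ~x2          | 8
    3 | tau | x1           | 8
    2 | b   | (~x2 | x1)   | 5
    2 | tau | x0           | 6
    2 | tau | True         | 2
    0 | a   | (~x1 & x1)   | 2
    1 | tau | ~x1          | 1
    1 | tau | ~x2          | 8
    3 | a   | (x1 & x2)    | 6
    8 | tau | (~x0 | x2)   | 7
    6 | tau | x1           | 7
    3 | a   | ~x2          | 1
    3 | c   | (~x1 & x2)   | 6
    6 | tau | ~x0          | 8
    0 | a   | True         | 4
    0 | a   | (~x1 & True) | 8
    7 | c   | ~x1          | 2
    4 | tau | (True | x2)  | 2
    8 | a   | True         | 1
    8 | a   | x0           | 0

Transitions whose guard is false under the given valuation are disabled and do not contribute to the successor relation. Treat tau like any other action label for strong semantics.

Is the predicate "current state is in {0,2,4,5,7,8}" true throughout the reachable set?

Answer: INVARIANT HOLDS

Working:
Allowed set {0,2,4,5,7,8}
Reachable = {0,2,4,5}
  0: ok
  2: ok
  4: ok
  5: ok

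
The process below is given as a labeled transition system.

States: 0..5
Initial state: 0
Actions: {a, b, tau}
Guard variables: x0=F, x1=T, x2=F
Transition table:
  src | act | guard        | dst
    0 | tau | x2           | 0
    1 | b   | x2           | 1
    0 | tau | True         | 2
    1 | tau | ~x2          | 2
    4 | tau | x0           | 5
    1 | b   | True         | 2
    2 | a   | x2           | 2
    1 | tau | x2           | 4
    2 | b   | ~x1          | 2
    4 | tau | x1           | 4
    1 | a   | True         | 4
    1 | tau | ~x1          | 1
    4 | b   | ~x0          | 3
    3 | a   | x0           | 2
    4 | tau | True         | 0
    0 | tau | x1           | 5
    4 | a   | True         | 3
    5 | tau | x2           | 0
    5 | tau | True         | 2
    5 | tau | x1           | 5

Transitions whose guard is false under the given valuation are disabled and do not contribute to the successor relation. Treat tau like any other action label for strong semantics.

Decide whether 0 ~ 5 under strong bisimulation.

Answer: BISIMILAR

Analysis:
Compute ~ classes (split until stable):
  round 0: {{0,1,2,3,4,5}}
  round 1: {{0,5},{1,4},{2,3}}
  round 2: {{0,5},{1},{2,3},{4}}
4 equivalence class(es) (converged in 3)
0∈{0,5}, 5∈{0,5}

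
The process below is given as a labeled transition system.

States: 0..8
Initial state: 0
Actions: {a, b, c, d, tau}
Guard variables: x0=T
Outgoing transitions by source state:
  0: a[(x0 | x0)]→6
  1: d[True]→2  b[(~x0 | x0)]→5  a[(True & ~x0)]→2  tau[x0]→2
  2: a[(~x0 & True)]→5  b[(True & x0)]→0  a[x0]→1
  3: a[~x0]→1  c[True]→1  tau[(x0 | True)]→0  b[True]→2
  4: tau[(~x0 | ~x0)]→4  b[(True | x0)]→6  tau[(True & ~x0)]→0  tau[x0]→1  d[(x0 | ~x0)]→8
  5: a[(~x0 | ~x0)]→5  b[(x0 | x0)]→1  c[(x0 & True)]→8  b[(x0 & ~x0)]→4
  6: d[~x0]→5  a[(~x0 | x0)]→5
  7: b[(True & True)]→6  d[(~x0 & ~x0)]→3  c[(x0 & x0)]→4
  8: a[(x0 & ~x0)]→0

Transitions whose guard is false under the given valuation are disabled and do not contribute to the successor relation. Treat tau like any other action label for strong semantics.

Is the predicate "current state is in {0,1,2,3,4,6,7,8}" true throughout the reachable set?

Answer: INVARIANT VIOLATED at state 5

Working:
Allowed set {0,1,2,3,4,6,7,8}
Reach set: {0,1,2,5,6,8}
  0: ok
  1: ok
  2: ok
  5: VIOLATES
  6: ok
  8: ok
witness against invariant: a·a → 5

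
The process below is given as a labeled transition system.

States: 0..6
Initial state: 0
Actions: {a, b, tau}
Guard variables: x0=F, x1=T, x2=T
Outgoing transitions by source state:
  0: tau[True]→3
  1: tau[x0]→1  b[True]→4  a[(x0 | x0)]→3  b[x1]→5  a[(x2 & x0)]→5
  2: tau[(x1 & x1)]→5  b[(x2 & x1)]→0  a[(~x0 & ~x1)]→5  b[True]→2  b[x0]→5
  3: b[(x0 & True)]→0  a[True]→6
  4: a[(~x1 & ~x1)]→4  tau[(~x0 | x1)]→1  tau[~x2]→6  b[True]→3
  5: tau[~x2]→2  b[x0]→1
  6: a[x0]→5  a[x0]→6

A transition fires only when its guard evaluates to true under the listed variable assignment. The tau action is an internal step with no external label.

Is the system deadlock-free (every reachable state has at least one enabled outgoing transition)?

Answer: DEADLOCK at state 6

Working:
Reach set: {0,3,6}
  0: tau→3  [1 out]
  3: a→6  [1 out]
  6: ∅  [deadlock]
witness 6: tau·a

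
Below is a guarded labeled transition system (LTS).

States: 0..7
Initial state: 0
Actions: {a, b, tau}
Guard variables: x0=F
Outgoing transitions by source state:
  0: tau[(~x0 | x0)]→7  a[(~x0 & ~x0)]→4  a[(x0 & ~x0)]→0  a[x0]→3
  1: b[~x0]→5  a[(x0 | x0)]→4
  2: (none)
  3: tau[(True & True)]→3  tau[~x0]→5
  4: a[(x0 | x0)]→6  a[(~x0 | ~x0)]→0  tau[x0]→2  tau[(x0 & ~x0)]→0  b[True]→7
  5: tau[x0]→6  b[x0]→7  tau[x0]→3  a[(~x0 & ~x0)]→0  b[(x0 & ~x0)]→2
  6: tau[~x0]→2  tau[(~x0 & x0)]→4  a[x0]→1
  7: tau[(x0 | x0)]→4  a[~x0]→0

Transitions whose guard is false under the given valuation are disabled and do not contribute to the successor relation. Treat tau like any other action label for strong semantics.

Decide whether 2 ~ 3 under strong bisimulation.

Answer: NOT BISIMILAR

Trace:
Bisimulation quotient by refinement:
  round 0: {{0,1,2,3,4,5,6,7}}
  round 1: {{0},{1},{2},{3,6},{4},{5,7}}
  round 2: {{0},{1},{2},{3},{4},{5,7},{6}}
Fixed point at round 3; 7 class(es).
[2]={2}  [3]={3}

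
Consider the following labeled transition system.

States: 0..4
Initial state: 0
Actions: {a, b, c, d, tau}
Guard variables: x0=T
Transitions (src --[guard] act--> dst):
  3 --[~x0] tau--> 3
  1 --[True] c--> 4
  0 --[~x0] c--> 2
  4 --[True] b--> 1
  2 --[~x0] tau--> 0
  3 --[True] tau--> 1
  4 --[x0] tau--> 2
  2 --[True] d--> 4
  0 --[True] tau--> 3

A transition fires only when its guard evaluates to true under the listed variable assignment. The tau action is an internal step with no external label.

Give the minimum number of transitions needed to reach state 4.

Answer: 3

Trace:
BFS to 4:
  L0 = {0}
  L1 = {3}
  L2 = {1}
  L3 = {4}
4 enters at depth 3; path tau·tau·c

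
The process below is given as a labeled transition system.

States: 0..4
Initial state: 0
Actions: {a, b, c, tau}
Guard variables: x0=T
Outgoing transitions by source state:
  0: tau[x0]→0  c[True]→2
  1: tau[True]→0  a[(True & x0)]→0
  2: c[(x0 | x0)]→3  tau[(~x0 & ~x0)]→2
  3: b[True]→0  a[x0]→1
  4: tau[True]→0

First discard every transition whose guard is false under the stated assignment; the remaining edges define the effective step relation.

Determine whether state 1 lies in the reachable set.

Guard filter leaves 8 enabled edge(s).
depth 0: {0}
depth 1: {2}  total {0,2}
depth 2: {3}  total {0,2,3}
depth 3: {1}  total {0,1,2,3}
Reach set: {0,1,2,3}
witness 1: c·c·a

Answer: REACHABLE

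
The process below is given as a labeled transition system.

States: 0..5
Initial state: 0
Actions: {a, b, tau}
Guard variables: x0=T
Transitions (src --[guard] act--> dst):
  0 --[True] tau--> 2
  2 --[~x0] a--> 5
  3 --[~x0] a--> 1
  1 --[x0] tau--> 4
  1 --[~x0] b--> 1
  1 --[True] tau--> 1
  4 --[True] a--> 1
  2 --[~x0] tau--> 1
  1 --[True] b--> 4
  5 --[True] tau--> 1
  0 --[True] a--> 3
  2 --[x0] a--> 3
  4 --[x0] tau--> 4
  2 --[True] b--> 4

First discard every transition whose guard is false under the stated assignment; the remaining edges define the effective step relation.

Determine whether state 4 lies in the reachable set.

Guard filter leaves 10 enabled edge(s).
Layer 0: {0}
Layer 1: {2,3}  total {0,2,3}
Layer 2: {4}  total {0,2,3,4}
Layer 3: {1}  total {0,1,2,3,4}
Reach set: {0,1,2,3,4}
witness 4: tau·b

Answer: REACHABLE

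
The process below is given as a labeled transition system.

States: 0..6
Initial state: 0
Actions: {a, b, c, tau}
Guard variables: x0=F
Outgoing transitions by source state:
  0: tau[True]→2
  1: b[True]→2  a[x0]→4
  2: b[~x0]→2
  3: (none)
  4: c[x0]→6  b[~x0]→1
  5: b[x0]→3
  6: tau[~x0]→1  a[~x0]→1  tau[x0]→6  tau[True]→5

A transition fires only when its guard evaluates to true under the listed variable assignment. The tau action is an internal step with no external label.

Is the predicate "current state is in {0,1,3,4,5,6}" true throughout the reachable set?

Answer: INVARIANT VIOLATED at state 2

Working:
Safe = {0,1,3,4,5,6}
R = {0,2}
  0: ok
  2: VIOLATES
reach 2 via tau — violates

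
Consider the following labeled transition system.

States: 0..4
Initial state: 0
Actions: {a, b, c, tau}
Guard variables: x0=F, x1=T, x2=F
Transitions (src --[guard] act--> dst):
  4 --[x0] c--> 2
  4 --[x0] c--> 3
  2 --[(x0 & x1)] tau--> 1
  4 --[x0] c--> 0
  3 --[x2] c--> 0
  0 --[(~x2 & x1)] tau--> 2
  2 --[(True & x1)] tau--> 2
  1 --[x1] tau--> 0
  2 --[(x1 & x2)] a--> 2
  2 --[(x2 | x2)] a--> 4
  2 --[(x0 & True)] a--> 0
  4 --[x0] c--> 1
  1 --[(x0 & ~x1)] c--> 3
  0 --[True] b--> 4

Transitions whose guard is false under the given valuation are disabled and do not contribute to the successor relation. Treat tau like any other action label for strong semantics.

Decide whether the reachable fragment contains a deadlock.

Answer: DEADLOCK at state 4

Trace:
R = {0,2,4}
  0: b→4  tau→2  [2 out]
  2: tau→2  [1 out]
  4: ∅  [deadlock]
trace reaching 4: b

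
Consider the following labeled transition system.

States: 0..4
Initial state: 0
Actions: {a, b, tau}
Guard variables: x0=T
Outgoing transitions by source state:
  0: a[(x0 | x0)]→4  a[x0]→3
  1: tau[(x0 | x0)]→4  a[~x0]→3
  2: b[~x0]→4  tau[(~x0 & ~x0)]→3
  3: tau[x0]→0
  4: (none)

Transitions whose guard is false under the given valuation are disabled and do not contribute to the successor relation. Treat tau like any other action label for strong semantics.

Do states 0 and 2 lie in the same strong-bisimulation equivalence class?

Answer: NOT BISIMILAR

Analysis:
Refine partition for ~:
  round 0: {{0,1,2,3,4}}
  round 1: {{0},{1,3},{2,4}}
  round 2: {{0},{1},{2,4},{3}}
stable after 3 split(s): 4 block(s)
0∈{0}, 2∈{2,4}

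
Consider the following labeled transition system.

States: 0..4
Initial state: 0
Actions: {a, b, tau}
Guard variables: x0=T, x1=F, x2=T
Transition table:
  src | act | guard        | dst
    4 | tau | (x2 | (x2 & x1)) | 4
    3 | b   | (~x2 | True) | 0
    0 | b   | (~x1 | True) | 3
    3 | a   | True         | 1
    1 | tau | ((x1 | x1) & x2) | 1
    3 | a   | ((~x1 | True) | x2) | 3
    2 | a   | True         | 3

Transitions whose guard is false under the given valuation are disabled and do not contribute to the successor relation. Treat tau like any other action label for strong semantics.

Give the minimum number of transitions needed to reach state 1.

Layered search for 1:
  L0 = {0}
  L1 = {3}
  L2 = {1}
depth(1)=2, e.g. b·a

Answer: 2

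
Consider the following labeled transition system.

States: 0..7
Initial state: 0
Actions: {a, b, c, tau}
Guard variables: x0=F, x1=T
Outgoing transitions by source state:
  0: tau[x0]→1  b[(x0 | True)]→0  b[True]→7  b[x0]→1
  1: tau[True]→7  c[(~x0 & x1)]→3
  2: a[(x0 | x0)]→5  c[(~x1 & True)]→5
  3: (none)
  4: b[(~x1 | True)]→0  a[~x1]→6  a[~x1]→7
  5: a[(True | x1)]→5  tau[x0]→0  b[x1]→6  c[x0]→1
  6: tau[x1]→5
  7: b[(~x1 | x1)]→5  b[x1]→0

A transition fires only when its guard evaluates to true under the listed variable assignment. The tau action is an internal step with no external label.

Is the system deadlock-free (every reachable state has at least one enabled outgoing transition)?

Reach set: {0,5,6,7}
  0: b→0  b→7  [deg 2]
  5: a→5  b→6  [deg 2]
  6: tau→5  [deg 1]
  7: b→0  b→5  [deg 2]

Answer: DEADLOCK-FREE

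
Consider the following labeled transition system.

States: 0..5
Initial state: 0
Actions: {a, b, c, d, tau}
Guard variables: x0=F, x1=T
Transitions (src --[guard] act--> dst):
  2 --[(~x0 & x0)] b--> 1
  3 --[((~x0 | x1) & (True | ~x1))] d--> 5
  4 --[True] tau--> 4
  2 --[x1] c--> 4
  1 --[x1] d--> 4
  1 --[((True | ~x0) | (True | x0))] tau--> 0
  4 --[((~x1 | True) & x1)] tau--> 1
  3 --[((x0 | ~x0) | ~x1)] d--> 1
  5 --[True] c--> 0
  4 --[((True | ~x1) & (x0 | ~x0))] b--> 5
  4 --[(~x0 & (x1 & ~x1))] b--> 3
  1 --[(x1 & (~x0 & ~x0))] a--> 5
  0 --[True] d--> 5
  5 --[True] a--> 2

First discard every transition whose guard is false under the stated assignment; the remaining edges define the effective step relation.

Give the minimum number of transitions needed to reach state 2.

Breadth-first toward 2:
  Layer 0: {0}
  Layer 1: {5}
  Layer 2: {2}
first hit 2 at d=2 via d·a

Answer: 2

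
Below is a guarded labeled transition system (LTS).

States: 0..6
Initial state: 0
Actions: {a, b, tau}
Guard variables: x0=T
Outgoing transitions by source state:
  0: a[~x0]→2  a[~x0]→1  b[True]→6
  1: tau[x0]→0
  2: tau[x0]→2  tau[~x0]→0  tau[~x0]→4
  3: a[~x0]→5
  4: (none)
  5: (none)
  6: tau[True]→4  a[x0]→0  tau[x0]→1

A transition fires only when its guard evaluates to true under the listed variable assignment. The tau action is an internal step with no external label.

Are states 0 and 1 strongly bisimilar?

Answer: NOT BISIMILAR

Working:
Compute ~ classes (split until stable):
  round 0: {{0,1,2,3,4,5,6}}
  round 1: {{0},{1,2},{3,4,5},{6}}
  round 2: {{0},{1},{2},{3,4,5},{6}}
5 equivalence class(es) (converged in 3)
0∈{0}, 1∈{1}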